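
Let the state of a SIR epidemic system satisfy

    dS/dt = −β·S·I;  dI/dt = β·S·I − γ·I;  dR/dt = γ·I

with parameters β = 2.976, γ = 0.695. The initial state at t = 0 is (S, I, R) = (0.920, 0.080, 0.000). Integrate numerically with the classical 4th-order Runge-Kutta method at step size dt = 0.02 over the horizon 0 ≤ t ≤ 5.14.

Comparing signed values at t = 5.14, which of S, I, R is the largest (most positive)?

largest component: R

t=0.000: state=(0.920, 0.080, 0.000)
step 1 (dt=0.02): k1=(-0.219, 0.163, 0.056), k2=(-0.223, 0.166, 0.057), k3=(-0.223, 0.166, 0.057), k4=(-0.227, 0.169, 0.058); state += dt/6·(k1+2k2+2k3+k4)
t=0.020: state=(0.916, 0.083, 0.001)
t=0.040: state=(0.911, 0.087, 0.002)
t=0.060: state=(0.906, 0.090, 0.004)
continuing one RK4 step at a time; state shown every 10 steps (Δt=0.2):
t=0.200: state=(0.868, 0.119, 0.014)
t=0.400: state=(0.797, 0.170, 0.034)
t=0.600: state=(0.708, 0.231, 0.061)
t=0.800: state=(0.605, 0.297, 0.098)
t=1.000: state=(0.497, 0.359, 0.144)
t=1.200: state=(0.395, 0.407, 0.197)
t=1.400: state=(0.307, 0.437, 0.256)
t=1.600: state=(0.236, 0.446, 0.318)
t=1.800: state=(0.181, 0.439, 0.379)
t=2.000: state=(0.140, 0.420, 0.439)
t=2.200: state=(0.110, 0.394, 0.496)
t=2.400: state=(0.088, 0.364, 0.549)
t=2.600: state=(0.071, 0.332, 0.597)
t=2.800: state=(0.059, 0.300, 0.641)
t=3.000: state=(0.050, 0.270, 0.680)
t=3.200: state=(0.043, 0.241, 0.716)
t=3.400: state=(0.037, 0.215, 0.748)
t=3.600: state=(0.033, 0.191, 0.776)
t=3.800: state=(0.030, 0.169, 0.801)
t=4.000: state=(0.027, 0.150, 0.823)
t=4.200: state=(0.025, 0.132, 0.843)
t=4.400: state=(0.023, 0.117, 0.860)
t=4.600: state=(0.022, 0.103, 0.875)
t=4.800: state=(0.020, 0.091, 0.889)
t=5.000: state=(0.019, 0.080, 0.900)
t=5.140: state=(0.019, 0.073, 0.908)
compare at T: S=0.019, I=0.073, R=0.908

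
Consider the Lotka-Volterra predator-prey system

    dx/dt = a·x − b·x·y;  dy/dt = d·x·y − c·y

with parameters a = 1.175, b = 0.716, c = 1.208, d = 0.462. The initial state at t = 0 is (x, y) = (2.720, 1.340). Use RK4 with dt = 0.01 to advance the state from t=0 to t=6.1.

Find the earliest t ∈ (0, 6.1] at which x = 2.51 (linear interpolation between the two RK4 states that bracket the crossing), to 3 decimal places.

t=0.000: state=(2.720, 1.340)
step 1 (dt=0.01): k1=(0.586, 0.065), k2=(0.586, 0.067), k3=(0.586, 0.067), k4=(0.586, 0.069); state += dt/6·(k1+2k2+2k3+k4)
t=0.010: state=(2.726, 1.341)
t=0.020: state=(2.732, 1.341)
t=0.030: state=(2.738, 1.342)
continuing one RK4 step at a time; state shown every 20 steps (Δt=0.2):
t=0.200: state=(2.836, 1.360)
t=0.400: state=(2.946, 1.396)
t=0.600: state=(3.041, 1.446)
t=0.800: state=(3.113, 1.509)
t=1.000: state=(3.156, 1.584)
t=1.200: state=(3.164, 1.666)
t=1.400: state=(3.133, 1.751)
t=1.600: state=(3.067, 1.831)
t=1.800: state=(2.969, 1.901)
t=2.000: state=(2.849, 1.954)
t=2.200: state=(2.717, 1.985)
t=2.400: state=(2.585, 1.991)
t=2.510: state=(2.515, 1.985)
next step: t=2.520: state=(2.509, 1.984) — x has crossed 2.51
linear interpolation between t=2.510 (2.51502) and t=2.520 (2.50885) → t≈2.518

t = 2.518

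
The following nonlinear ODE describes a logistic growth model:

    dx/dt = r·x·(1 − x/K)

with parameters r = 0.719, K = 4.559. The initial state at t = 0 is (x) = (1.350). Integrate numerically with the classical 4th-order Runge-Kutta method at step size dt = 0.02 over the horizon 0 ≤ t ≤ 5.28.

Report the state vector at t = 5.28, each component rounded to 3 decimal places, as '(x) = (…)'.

t=0.000: state=(1.350)
step 1 (dt=0.02): k1=(0.683), k2=(0.685), k3=(0.685), k4=(0.687); state += dt/6·(k1+2k2+2k3+k4)
t=0.020: state=(1.364)
t=0.040: state=(1.377)
t=0.060: state=(1.391)
continuing one RK4 step at a time; state shown every 10 steps (Δt=0.2):
t=0.200: state=(1.491)
t=0.400: state=(1.638)
t=0.600: state=(1.792)
t=0.800: state=(1.951)
t=1.000: state=(2.112)
t=1.200: state=(2.276)
t=1.400: state=(2.440)
t=1.600: state=(2.602)
t=1.800: state=(2.760)
t=2.000: state=(2.914)
t=2.200: state=(3.062)
t=2.400: state=(3.203)
t=2.600: state=(3.336)
t=2.800: state=(3.460)
t=3.000: state=(3.576)
t=3.200: state=(3.682)
t=3.400: state=(3.780)
t=3.600: state=(3.868)
t=3.800: state=(3.948)
t=4.000: state=(4.020)
t=4.200: state=(4.085)
t=4.400: state=(4.143)
t=4.600: state=(4.194)
t=4.800: state=(4.239)
t=5.000: state=(4.280)
t=5.200: state=(4.315)
t=5.280: state=(4.328)

(x) = (4.328)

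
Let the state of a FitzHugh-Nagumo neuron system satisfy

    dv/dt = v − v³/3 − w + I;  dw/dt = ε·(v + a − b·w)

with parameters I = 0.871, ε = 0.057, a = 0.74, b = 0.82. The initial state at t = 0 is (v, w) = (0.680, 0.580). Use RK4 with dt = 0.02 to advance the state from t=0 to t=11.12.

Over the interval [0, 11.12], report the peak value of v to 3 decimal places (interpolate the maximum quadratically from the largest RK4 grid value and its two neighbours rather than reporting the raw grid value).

max v = 1.769

t=0.000: state=(0.680, 0.580)
step 1 (dt=0.02): k1=(0.866, 0.054), k2=(0.870, 0.054), k3=(0.870, 0.054), k4=(0.874, 0.055); state += dt/6·(k1+2k2+2k3+k4)
t=0.020: state=(0.697, 0.581)
t=0.040: state=(0.715, 0.582)
t=0.060: state=(0.733, 0.583)
continuing one RK4 step at a time; state shown every 25 steps (Δt=0.5):
t=0.500: state=(1.139, 0.613)
t=1.000: state=(1.517, 0.658)
t=1.500: state=(1.705, 0.709)
t=2.000: state=(1.763, 0.763)
t=2.500: state=(1.767, 0.816)
t=3.000: state=(1.753, 0.867)
t=3.500: state=(1.732, 0.917)
t=4.000: state=(1.708, 0.965)
t=4.500: state=(1.684, 1.012)
t=5.000: state=(1.660, 1.056)
t=5.500: state=(1.635, 1.099)
t=6.000: state=(1.610, 1.140)
t=6.500: state=(1.585, 1.180)
t=7.000: state=(1.559, 1.218)
t=7.500: state=(1.534, 1.254)
t=8.000: state=(1.508, 1.289)
t=8.500: state=(1.481, 1.322)
t=9.000: state=(1.455, 1.353)
t=9.500: state=(1.428, 1.384)
t=10.000: state=(1.400, 1.412)
t=10.500: state=(1.372, 1.440)
t=11.000: state=(1.343, 1.465)
t=11.120: state=(1.336, 1.471)
largest grid value and its neighbours: v(2.280)=1.76918, v(2.300)=1.76920, v(2.320)=1.76918
parabola through these three points peaks at t≈2.298 with v≈1.76920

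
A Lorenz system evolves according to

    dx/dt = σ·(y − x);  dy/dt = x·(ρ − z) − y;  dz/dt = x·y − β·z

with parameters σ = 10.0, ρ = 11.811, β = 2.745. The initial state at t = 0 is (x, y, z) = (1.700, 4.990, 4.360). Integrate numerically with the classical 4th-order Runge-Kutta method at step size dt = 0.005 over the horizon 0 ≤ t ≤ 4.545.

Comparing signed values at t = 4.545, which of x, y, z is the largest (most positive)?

t=0.000: state=(1.700, 4.990, 4.360)
step 1 (dt=0.005): k1=(32.900, 7.677, -3.485), k2=(32.269, 8.286, -3.017), k3=(32.300, 8.271, -3.025), k4=(31.699, 8.867, -2.561); state += dt/6·(k1+2k2+2k3+k4)
t=0.005: state=(1.861, 5.031, 4.345)
t=0.010: state=(2.017, 5.079, 4.334)
t=0.015: state=(2.168, 5.131, 4.328)
continuing one RK4 step at a time; state shown every 40 steps (Δt=0.2):
t=0.200: state=(6.676, 8.983, 7.621)
t=0.400: state=(8.196, 6.666, 15.430)
t=0.600: state=(3.925, 2.325, 12.479)
t=0.800: state=(2.629, 2.725, 8.271)
t=1.000: state=(3.810, 4.863, 6.610)
t=1.200: state=(6.514, 7.873, 9.231)
t=1.400: state=(7.195, 6.259, 13.768)
t=1.600: state=(4.577, 3.508, 12.009)
t=1.800: state=(3.714, 3.861, 9.051)
t=2.000: state=(4.835, 5.721, 8.358)
t=2.200: state=(6.561, 7.107, 10.856)
t=2.400: state=(6.206, 5.414, 12.742)
t=2.600: state=(4.660, 4.159, 11.097)
t=2.800: state=(4.485, 4.773, 9.397)
t=3.000: state=(5.506, 6.118, 9.678)
t=3.200: state=(6.277, 6.288, 11.519)
t=3.400: state=(5.587, 5.052, 11.850)
t=3.600: state=(4.817, 4.672, 10.560)
t=3.800: state=(5.037, 5.355, 9.833)
t=4.000: state=(5.762, 6.063, 10.536)
t=4.200: state=(5.895, 5.712, 11.515)
t=4.400: state=(5.313, 5.024, 11.217)
t=4.545: state=(5.045, 4.983, 10.588)
compare at T: x=5.045, y=4.983, z=10.588

largest component: z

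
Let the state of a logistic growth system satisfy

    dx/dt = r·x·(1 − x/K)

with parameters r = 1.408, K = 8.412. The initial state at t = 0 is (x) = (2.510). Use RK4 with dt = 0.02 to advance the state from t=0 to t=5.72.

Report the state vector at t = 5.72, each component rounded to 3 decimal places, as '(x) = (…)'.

t=0.000: state=(2.510)
step 1 (dt=0.02): k1=(2.480), k2=(2.494), k3=(2.494), k4=(2.507); state += dt/6·(k1+2k2+2k3+k4)
t=0.020: state=(2.560)
t=0.040: state=(2.610)
t=0.060: state=(2.661)
continuing one RK4 step at a time; state shown every 10 steps (Δt=0.2):
t=0.200: state=(3.032)
t=0.400: state=(3.597)
t=0.600: state=(4.185)
t=0.800: state=(4.773)
t=1.000: state=(5.340)
t=1.200: state=(5.866)
t=1.400: state=(6.337)
t=1.600: state=(6.745)
t=1.800: state=(7.090)
t=2.000: state=(7.374)
t=2.200: state=(7.605)
t=2.400: state=(7.788)
t=2.600: state=(7.932)
t=2.800: state=(8.045)
t=3.000: state=(8.132)
t=3.200: state=(8.199)
t=3.400: state=(8.250)
t=3.600: state=(8.289)
t=3.800: state=(8.319)
t=4.000: state=(8.342)
t=4.200: state=(8.359)
t=4.400: state=(8.372)
t=4.600: state=(8.382)
t=4.800: state=(8.389)
t=5.000: state=(8.395)
t=5.200: state=(8.399)
t=5.400: state=(8.402)
t=5.600: state=(8.405)
t=5.720: state=(8.406)

(x) = (8.406)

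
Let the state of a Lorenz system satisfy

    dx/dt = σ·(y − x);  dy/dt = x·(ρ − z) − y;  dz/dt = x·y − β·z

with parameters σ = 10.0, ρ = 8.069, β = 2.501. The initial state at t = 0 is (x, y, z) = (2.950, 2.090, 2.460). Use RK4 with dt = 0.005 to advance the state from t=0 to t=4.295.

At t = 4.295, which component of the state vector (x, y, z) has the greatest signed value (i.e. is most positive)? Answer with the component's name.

largest component: z

t=0.000: state=(2.950, 2.090, 2.460)
step 1 (dt=0.005): k1=(-8.600, 14.457, 0.013), k2=(-8.024, 14.300, 0.074), k3=(-8.042, 14.308, 0.075), k4=(-7.483, 14.158, 0.136); state += dt/6·(k1+2k2+2k3+k4)
t=0.005: state=(2.910, 2.162, 2.460)
t=0.010: state=(2.875, 2.232, 2.461)
t=0.015: state=(2.845, 2.300, 2.463)
continuing one RK4 step at a time; state shown every 40 steps (Δt=0.2):
t=0.200: state=(3.666, 4.661, 3.199)
t=0.400: state=(5.813, 6.654, 6.519)
t=0.600: state=(5.809, 4.953, 9.757)
t=0.800: state=(3.724, 2.843, 8.647)
t=1.000: state=(2.745, 2.612, 6.507)
t=1.200: state=(2.983, 3.314, 5.241)
t=1.400: state=(3.940, 4.520, 5.342)
t=1.600: state=(4.984, 5.334, 6.866)
t=1.800: state=(5.015, 4.704, 8.271)
t=2.000: state=(4.137, 3.698, 7.980)
t=2.200: state=(3.565, 3.453, 6.918)
t=2.400: state=(3.658, 3.839, 6.230)
t=2.600: state=(4.164, 4.448, 6.353)
t=2.800: state=(4.607, 4.723, 7.096)
t=3.000: state=(4.555, 4.403, 7.641)
t=3.200: state=(4.161, 3.967, 7.476)
t=3.400: state=(3.908, 3.863, 6.975)
t=3.600: state=(3.975, 4.074, 6.673)
t=3.800: state=(4.226, 4.355, 6.782)
t=4.000: state=(4.403, 4.436, 7.132)
t=4.200: state=(4.349, 4.273, 7.340)
t=4.295: state=(4.266, 4.171, 7.324)
compare at T: x=4.266, y=4.171, z=7.324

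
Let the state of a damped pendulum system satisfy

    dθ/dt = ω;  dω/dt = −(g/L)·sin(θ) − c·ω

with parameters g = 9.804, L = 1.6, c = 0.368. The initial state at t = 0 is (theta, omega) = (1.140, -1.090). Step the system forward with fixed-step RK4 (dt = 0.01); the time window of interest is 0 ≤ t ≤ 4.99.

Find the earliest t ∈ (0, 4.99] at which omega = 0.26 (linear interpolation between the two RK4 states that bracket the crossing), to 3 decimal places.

t=0.000: state=(1.140, -1.090)
step 1 (dt=0.01): k1=(-1.090, -5.167), k2=(-1.116, -5.143), k3=(-1.116, -5.143), k4=(-1.141, -5.119); state += dt/6·(k1+2k2+2k3+k4)
t=0.010: state=(1.129, -1.141)
t=0.020: state=(1.117, -1.192)
t=0.030: state=(1.105, -1.243)
continuing one RK4 step at a time; state shown every 20 steps (Δt=0.2):
t=0.200: state=(0.826, -2.000)
t=0.400: state=(0.366, -2.522)
t=0.600: state=(-0.143, -2.468)
t=0.800: state=(-0.584, -1.861)
t=1.000: state=(-0.867, -0.933)
t=1.200: state=(-0.952, 0.077)
t=1.230: state=(-0.947, 0.225)
next step: t=1.240: state=(-0.945, 0.274) — omega has crossed 0.26
linear interpolation between t=1.230 (0.22534) and t=1.240 (0.27413) → t≈1.237

t = 1.237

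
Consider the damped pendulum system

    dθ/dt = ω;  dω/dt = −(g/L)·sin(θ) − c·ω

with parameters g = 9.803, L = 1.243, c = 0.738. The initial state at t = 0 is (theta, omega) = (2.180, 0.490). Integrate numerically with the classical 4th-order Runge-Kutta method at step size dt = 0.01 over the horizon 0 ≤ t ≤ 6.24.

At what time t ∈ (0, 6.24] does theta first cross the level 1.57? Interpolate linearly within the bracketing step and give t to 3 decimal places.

t = 0.528

t=0.000: state=(2.180, 0.490)
step 1 (dt=0.01): k1=(0.490, -6.829), k2=(0.456, -6.793), k3=(0.456, -6.794), k4=(0.422, -6.759); state += dt/6·(k1+2k2+2k3+k4)
t=0.010: state=(2.185, 0.422)
t=0.020: state=(2.188, 0.355)
t=0.030: state=(2.192, 0.288)
continuing one RK4 step at a time; state shown every 25 steps (Δt=0.25):
t=0.250: state=(2.103, -1.076)
t=0.500: state=(1.645, -2.585)
t=0.520: state=(1.592, -2.703)
next step: t=0.530: state=(1.565, -2.762) — theta has crossed 1.57
linear interpolation between t=0.520 (1.59215) and t=0.530 (1.56483) → t≈0.528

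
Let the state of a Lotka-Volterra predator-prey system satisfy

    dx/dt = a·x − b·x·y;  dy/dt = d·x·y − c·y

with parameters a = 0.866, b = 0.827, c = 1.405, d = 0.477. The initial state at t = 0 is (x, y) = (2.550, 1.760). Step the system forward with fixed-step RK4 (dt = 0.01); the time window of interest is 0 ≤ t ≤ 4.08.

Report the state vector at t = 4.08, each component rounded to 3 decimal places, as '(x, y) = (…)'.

(x, y) = (4.364, 0.797)

t=0.000: state=(2.550, 1.760)
step 1 (dt=0.01): k1=(-1.503, -0.332), k2=(-1.495, -0.338), k3=(-1.495, -0.338), k4=(-1.487, -0.344); state += dt/6·(k1+2k2+2k3+k4)
t=0.010: state=(2.535, 1.757)
t=0.020: state=(2.520, 1.753)
t=0.030: state=(2.506, 1.750)
continuing one RK4 step at a time; state shown every 20 steps (Δt=0.2):
t=0.200: state=(2.282, 1.672)
t=0.400: state=(2.077, 1.554)
t=0.600: state=(1.931, 1.420)
t=0.800: state=(1.837, 1.282)
t=1.000: state=(1.786, 1.151)
t=1.200: state=(1.774, 1.029)
t=1.400: state=(1.795, 0.921)
t=1.600: state=(1.848, 0.827)
t=1.800: state=(1.929, 0.748)
t=2.000: state=(2.039, 0.682)
t=2.200: state=(2.175, 0.629)
t=2.400: state=(2.339, 0.589)
t=2.600: state=(2.530, 0.561)
t=2.800: state=(2.745, 0.545)
t=3.000: state=(2.985, 0.541)
t=3.200: state=(3.244, 0.549)
t=3.400: state=(3.516, 0.572)
t=3.600: state=(3.792, 0.613)
t=3.800: state=(4.056, 0.673)
t=4.000: state=(4.287, 0.756)
t=4.080: state=(4.364, 0.797)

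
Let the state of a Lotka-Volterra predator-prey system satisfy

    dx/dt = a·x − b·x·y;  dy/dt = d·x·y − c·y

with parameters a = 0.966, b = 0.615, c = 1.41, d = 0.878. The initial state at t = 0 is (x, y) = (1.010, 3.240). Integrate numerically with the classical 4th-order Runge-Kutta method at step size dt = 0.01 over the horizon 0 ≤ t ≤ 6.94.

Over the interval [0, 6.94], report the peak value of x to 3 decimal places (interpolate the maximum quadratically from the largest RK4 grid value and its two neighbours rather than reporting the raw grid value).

max x = 3.269

t=0.000: state=(1.010, 3.240)
step 1 (dt=0.01): k1=(-1.037, -1.695), k2=(-1.026, -1.706), k3=(-1.026, -1.705), k4=(-1.016, -1.715); state += dt/6·(k1+2k2+2k3+k4)
t=0.010: state=(1.000, 3.223)
t=0.020: state=(0.990, 3.206)
t=0.030: state=(0.980, 3.188)
continuing one RK4 step at a time; state shown every 25 steps (Δt=0.25):
t=0.250: state=(0.809, 2.775)
t=0.500: state=(0.698, 2.299)
t=0.750: state=(0.645, 1.871)
t=1.000: state=(0.634, 1.512)
t=1.250: state=(0.655, 1.224)
t=1.500: state=(0.703, 0.998)
t=1.750: state=(0.779, 0.825)
t=2.000: state=(0.882, 0.695)
t=2.250: state=(1.017, 0.602)
t=2.500: state=(1.187, 0.538)
t=2.750: state=(1.395, 0.502)
t=3.000: state=(1.646, 0.492)
t=3.250: state=(1.941, 0.513)
t=3.500: state=(2.275, 0.572)
t=3.750: state=(2.631, 0.689)
t=4.000: state=(2.970, 0.896)
t=4.250: state=(3.214, 1.245)
t=4.500: state=(3.250, 1.788)
t=4.750: state=(2.979, 2.504)
t=5.000: state=(2.441, 3.202)
t=5.250: state=(1.833, 3.595)
t=5.500: state=(1.339, 3.568)
t=5.750: state=(1.008, 3.236)
t=6.000: state=(0.808, 2.771)
t=6.250: state=(0.697, 2.294)
t=6.500: state=(0.645, 1.867)
t=6.750: state=(0.634, 1.509)
t=6.940: state=(0.647, 1.284)
largest grid value and its neighbours: x(4.400)=3.26844, x(4.410)=3.26872, x(4.420)=3.26854
parabola through these three points peaks at t≈4.411 with x≈3.26872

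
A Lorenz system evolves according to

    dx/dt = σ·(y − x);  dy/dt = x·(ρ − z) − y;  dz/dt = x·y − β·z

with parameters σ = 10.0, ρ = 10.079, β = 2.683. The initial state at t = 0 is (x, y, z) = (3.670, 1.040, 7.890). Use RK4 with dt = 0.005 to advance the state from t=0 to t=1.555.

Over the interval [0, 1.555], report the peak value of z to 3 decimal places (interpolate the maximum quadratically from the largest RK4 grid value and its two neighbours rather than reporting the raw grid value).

t=0.000: state=(3.670, 1.040, 7.890)
step 1 (dt=0.005): k1=(-26.300, 6.994, -17.352), k2=(-25.468, 6.989, -17.241), k3=(-25.489, 6.992, -17.240), k4=(-24.676, 6.985, -17.129); state += dt/6·(k1+2k2+2k3+k4)
t=0.005: state=(3.543, 1.075, 7.804)
t=0.010: state=(3.423, 1.110, 7.719)
t=0.015: state=(3.311, 1.145, 7.635)
continuing one RK4 step at a time; state shown every 20 steps (Δt=0.1):
t=0.100: state=(2.259, 1.718, 6.365)
t=0.200: state=(2.174, 2.436, 5.259)
t=0.300: state=(2.673, 3.386, 4.636)
t=0.400: state=(3.583, 4.686, 4.657)
t=0.500: state=(4.849, 6.242, 5.608)
t=0.600: state=(6.226, 7.475, 7.704)
t=0.700: state=(7.073, 7.391, 10.372)
t=0.800: state=(6.750, 5.835, 12.029)
t=0.900: state=(5.508, 4.109, 11.847)
t=1.000: state=(4.233, 3.170, 10.565)
t=1.100: state=(3.454, 2.959, 9.078)
t=1.200: state=(3.211, 3.197, 7.822)
t=1.300: state=(3.389, 3.743, 6.975)
t=1.400: state=(3.892, 4.530, 6.653)
t=1.500: state=(4.630, 5.443, 6.964)
t=1.555: state=(5.083, 5.904, 7.423)
largest grid value and its neighbours: z(0.830)=12.15368, z(0.835)=12.15784, z(0.840)=12.15749
parabola through these three points peaks at t≈0.837 with z≈12.15824

max z = 12.158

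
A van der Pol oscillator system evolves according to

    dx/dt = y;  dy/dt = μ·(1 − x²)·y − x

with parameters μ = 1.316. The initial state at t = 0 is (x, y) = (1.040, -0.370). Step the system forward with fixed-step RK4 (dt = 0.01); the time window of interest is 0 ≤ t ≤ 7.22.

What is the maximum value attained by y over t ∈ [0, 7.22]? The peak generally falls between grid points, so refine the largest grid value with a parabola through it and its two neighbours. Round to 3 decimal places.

t=0.000: state=(1.040, -0.370)
step 1 (dt=0.01): k1=(-0.370, -1.000), k2=(-0.375, -1.000), k3=(-0.375, -1.000), k4=(-0.380, -0.999); state += dt/6·(k1+2k2+2k3+k4)
t=0.010: state=(1.036, -0.380)
t=0.020: state=(1.032, -0.390)
t=0.030: state=(1.028, -0.400)
continuing one RK4 step at a time; state shown every 25 steps (Δt=0.25):
t=0.250: state=(0.916, -0.623)
t=0.500: state=(0.726, -0.910)
t=0.750: state=(0.453, -1.292)
t=1.000: state=(0.067, -1.827)
t=1.250: state=(-0.468, -2.439)
t=1.500: state=(-1.110, -2.532)
t=1.750: state=(-1.638, -1.550)
t=2.000: state=(-1.878, -0.444)
t=2.250: state=(-1.907, 0.131)
t=2.500: state=(-1.839, 0.377)
t=2.750: state=(-1.728, 0.504)
t=3.000: state=(-1.590, 0.600)
t=3.250: state=(-1.427, 0.705)
t=3.500: state=(-1.235, 0.842)
t=3.750: state=(-1.001, 1.044)
t=4.000: state=(-0.703, 1.364)
t=4.250: state=(-0.303, 1.879)
t=4.500: state=(0.255, 2.603)
t=4.750: state=(0.975, 2.999)
t=5.000: state=(1.633, 2.031)
t=5.250: state=(1.955, 0.631)
t=5.500: state=(2.010, -0.081)
t=5.750: state=(1.951, -0.350)
t=6.000: state=(1.847, -0.469)
t=6.250: state=(1.720, -0.549)
t=6.500: state=(1.572, -0.630)
t=6.750: state=(1.403, -0.731)
t=7.000: state=(1.204, -0.873)
t=7.220: state=(0.992, -1.058)
largest grid value and its neighbours: y(4.710)=3.01018, y(4.720)=3.01114, y(4.730)=3.00968
parabola through these three points peaks at t≈4.719 with y≈3.01115

max y = 3.011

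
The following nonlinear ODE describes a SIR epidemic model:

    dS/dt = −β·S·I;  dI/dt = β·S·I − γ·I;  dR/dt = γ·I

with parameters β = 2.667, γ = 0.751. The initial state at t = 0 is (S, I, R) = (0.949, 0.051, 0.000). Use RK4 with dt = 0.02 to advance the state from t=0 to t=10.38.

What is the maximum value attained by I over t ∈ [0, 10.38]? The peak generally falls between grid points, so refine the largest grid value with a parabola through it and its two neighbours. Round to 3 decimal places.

t=0.000: state=(0.949, 0.051, 0.000)
step 1 (dt=0.02): k1=(-0.129, 0.091, 0.038), k2=(-0.131, 0.092, 0.039), k3=(-0.131, 0.092, 0.039), k4=(-0.133, 0.094, 0.040); state += dt/6·(k1+2k2+2k3+k4)
t=0.020: state=(0.946, 0.053, 0.001)
t=0.040: state=(0.944, 0.055, 0.002)
t=0.060: state=(0.941, 0.057, 0.002)
continuing one RK4 step at a time; state shown every 25 steps (Δt=0.5):
t=0.500: state=(0.852, 0.117, 0.030)
t=1.000: state=(0.681, 0.226, 0.094)
t=1.500: state=(0.467, 0.333, 0.200)
t=2.000: state=(0.288, 0.376, 0.336)
t=2.500: state=(0.177, 0.350, 0.474)
t=3.000: state=(0.115, 0.291, 0.594)
t=3.500: state=(0.081, 0.227, 0.691)
t=4.000: state=(0.063, 0.172, 0.766)
t=4.500: state=(0.051, 0.127, 0.822)
t=5.000: state=(0.044, 0.093, 0.863)
t=5.500: state=(0.040, 0.068, 0.893)
t=6.000: state=(0.037, 0.049, 0.914)
t=6.500: state=(0.035, 0.035, 0.930)
t=7.000: state=(0.034, 0.025, 0.941)
t=7.500: state=(0.033, 0.018, 0.949)
t=8.000: state=(0.032, 0.013, 0.955)
t=8.500: state=(0.031, 0.009, 0.959)
t=9.000: state=(0.031, 0.007, 0.962)
t=9.500: state=(0.031, 0.005, 0.964)
t=10.000: state=(0.031, 0.003, 0.966)
t=10.380: state=(0.031, 0.003, 0.967)
largest grid value and its neighbours: I(2.000)=0.37621, I(2.020)=0.37629, I(2.040)=0.37625
parabola through these three points peaks at t≈2.023 with I≈0.37629

max I = 0.376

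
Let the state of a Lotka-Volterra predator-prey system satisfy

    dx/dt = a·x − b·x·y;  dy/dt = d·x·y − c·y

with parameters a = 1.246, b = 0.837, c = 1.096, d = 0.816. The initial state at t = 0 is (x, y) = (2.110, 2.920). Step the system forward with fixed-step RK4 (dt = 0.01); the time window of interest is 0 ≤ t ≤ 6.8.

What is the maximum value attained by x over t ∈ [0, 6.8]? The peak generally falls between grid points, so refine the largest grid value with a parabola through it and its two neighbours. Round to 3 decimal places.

max x = 3.040

t=0.000: state=(2.110, 2.920)
step 1 (dt=0.01): k1=(-2.528, 1.827), k2=(-2.529, 1.803), k3=(-2.529, 1.803), k4=(-2.529, 1.778); state += dt/6·(k1+2k2+2k3+k4)
t=0.010: state=(2.085, 2.938)
t=0.020: state=(2.059, 2.956)
t=0.030: state=(2.034, 2.973)
continuing one RK4 step at a time; state shown every 25 steps (Δt=0.25):
t=0.250: state=(1.508, 3.206)
t=0.500: state=(1.053, 3.156)
t=0.750: state=(0.763, 2.881)
t=1.000: state=(0.592, 2.511)
t=1.250: state=(0.497, 2.131)
t=1.500: state=(0.451, 1.784)
t=1.750: state=(0.438, 1.485)
t=2.000: state=(0.450, 1.235)
t=2.250: state=(0.486, 1.033)
t=2.500: state=(0.544, 0.872)
t=2.750: state=(0.627, 0.747)
t=3.000: state=(0.740, 0.652)
t=3.250: state=(0.888, 0.585)
t=3.500: state=(1.078, 0.543)
t=3.750: state=(1.317, 0.527)
t=4.000: state=(1.609, 0.539)
t=4.250: state=(1.954, 0.589)
t=4.500: state=(2.335, 0.694)
t=4.750: state=(2.709, 0.883)
t=5.000: state=(2.982, 1.203)
t=5.250: state=(3.016, 1.695)
t=5.500: state=(2.707, 2.325)
t=5.750: state=(2.133, 2.903)
t=6.000: state=(1.528, 3.202)
t=6.250: state=(1.066, 3.163)
t=6.500: state=(0.771, 2.893)
t=6.750: state=(0.596, 2.525)
t=6.800: state=(0.572, 2.448)
largest grid value and its neighbours: x(5.150)=3.03978, x(5.160)=3.03981, x(5.170)=3.03932
parabola through these three points peaks at t≈5.156 with x≈3.03986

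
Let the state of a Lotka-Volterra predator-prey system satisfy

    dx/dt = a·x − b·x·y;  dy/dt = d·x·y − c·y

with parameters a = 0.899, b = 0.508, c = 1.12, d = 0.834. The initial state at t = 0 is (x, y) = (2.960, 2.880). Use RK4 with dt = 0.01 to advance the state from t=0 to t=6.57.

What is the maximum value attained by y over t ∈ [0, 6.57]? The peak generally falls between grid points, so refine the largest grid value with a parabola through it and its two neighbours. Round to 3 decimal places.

t=0.000: state=(2.960, 2.880)
step 1 (dt=0.01): k1=(-1.670, 3.884), k2=(-1.694, 3.890), k3=(-1.694, 3.890), k4=(-1.718, 3.895); state += dt/6·(k1+2k2+2k3+k4)
t=0.010: state=(2.943, 2.919)
t=0.020: state=(2.926, 2.958)
t=0.030: state=(2.908, 2.997)
continuing one RK4 step at a time; state shown every 25 steps (Δt=0.25):
t=0.250: state=(2.418, 3.827)
t=0.500: state=(1.778, 4.478)
t=0.750: state=(1.242, 4.623)
t=1.000: state=(0.877, 4.346)
t=1.250: state=(0.652, 3.844)
t=1.500: state=(0.519, 3.278)
t=1.750: state=(0.444, 2.737)
t=2.000: state=(0.405, 2.259)
t=2.250: state=(0.391, 1.854)
t=2.500: state=(0.395, 1.521)
t=2.750: state=(0.415, 1.250)
t=3.000: state=(0.450, 1.034)
t=3.250: state=(0.499, 0.862)
t=3.500: state=(0.565, 0.728)
t=3.750: state=(0.650, 0.624)
t=4.000: state=(0.756, 0.546)
t=4.250: state=(0.886, 0.490)
t=4.500: state=(1.045, 0.452)
t=4.750: state=(1.237, 0.433)
t=5.000: state=(1.466, 0.434)
t=5.250: state=(1.735, 0.457)
t=5.500: state=(2.043, 0.512)
t=5.750: state=(2.383, 0.614)
t=6.000: state=(2.732, 0.791)
t=6.250: state=(3.040, 1.093)
t=6.500: state=(3.217, 1.591)
t=6.570: state=(3.228, 1.776)
largest grid value and its neighbours: y(0.690)=4.63391, y(0.700)=4.63401, y(0.710)=4.63336
parabola through these three points peaks at t≈0.696 with y≈4.63406

max y = 4.634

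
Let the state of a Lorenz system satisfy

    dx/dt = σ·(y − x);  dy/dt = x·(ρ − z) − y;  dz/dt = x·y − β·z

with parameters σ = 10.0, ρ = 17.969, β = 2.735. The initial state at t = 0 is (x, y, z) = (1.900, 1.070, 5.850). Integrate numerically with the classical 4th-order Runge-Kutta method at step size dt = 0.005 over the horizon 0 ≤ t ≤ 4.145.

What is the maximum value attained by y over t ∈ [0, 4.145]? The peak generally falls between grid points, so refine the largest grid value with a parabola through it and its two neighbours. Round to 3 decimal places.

max y = 15.725

t=0.000: state=(1.900, 1.070, 5.850)
step 1 (dt=0.005): k1=(-8.300, 21.956, -13.967), k2=(-7.544, 21.715, -13.790), k3=(-7.569, 21.738, -13.791), k4=(-6.835, 21.517, -13.616); state += dt/6·(k1+2k2+2k3+k4)
t=0.005: state=(1.862, 1.179, 5.781)
t=0.010: state=(1.831, 1.285, 5.714)
t=0.015: state=(1.807, 1.390, 5.648)
continuing one RK4 step at a time; state shown every 40 steps (Δt=0.2):
t=0.200: state=(3.987, 6.648, 4.972)
t=0.400: state=(11.965, 14.856, 19.235)
t=0.600: state=(5.457, 0.287, 22.214)
t=0.800: state=(0.577, -0.017, 12.793)
t=1.000: state=(0.344, 0.484, 7.415)
t=1.200: state=(1.105, 1.852, 4.413)
t=1.400: state=(4.554, 7.788, 4.571)
t=1.600: state=(12.817, 14.138, 22.479)
t=1.800: state=(4.000, -0.631, 20.873)
t=2.000: state=(-0.016, -0.534, 11.945)
t=2.200: state=(-0.685, -1.083, 6.961)
t=2.400: state=(-2.422, -4.065, 4.613)
t=2.600: state=(-8.963, -13.773, 10.901)
t=2.800: state=(-9.580, -3.809, 25.989)
t=3.000: state=(-1.267, 0.301, 15.565)
t=3.200: state=(-0.225, -0.205, 9.002)
t=3.400: state=(-0.504, -0.820, 5.235)
t=3.600: state=(-1.995, -3.449, 3.417)
t=3.800: state=(-8.254, -13.324, 8.741)
t=4.000: state=(-10.615, -4.716, 27.106)
t=4.145: state=(-2.507, 1.004, 18.969)
largest grid value and its neighbours: y(1.550)=15.70024, y(1.555)=15.72448, y(1.560)=15.71132
parabola through these three points peaks at t≈1.556 with y≈15.72489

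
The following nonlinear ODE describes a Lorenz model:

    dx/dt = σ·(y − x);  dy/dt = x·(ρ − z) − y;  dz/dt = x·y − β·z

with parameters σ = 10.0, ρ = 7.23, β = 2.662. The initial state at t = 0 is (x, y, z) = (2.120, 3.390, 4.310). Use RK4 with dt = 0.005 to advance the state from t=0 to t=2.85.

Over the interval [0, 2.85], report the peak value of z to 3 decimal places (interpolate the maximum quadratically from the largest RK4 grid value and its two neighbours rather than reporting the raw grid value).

t=0.000: state=(2.120, 3.390, 4.310)
step 1 (dt=0.005): k1=(12.700, 2.800, -4.286), k2=(12.453, 2.909, -4.135), k3=(12.461, 2.906, -4.138), k4=(12.222, 3.013, -3.988); state += dt/6·(k1+2k2+2k3+k4)
t=0.005: state=(2.182, 3.405, 4.289)
t=0.010: state=(2.242, 3.420, 4.270)
t=0.015: state=(2.300, 3.437, 4.252)
continuing one RK4 step at a time; state shown every 20 steps (Δt=0.1):
t=0.100: state=(3.072, 3.835, 4.146)
t=0.200: state=(3.775, 4.441, 4.435)
t=0.300: state=(4.405, 4.983, 5.111)
t=0.400: state=(4.885, 5.243, 6.031)
t=0.500: state=(5.078, 5.093, 6.910)
t=0.600: state=(4.923, 4.615, 7.440)
t=0.700: state=(4.519, 4.052, 7.494)
t=0.800: state=(4.053, 3.615, 7.172)
t=0.900: state=(3.679, 3.381, 6.670)
t=1.000: state=(3.466, 3.338, 6.155)
t=1.100: state=(3.418, 3.444, 5.735)
t=1.200: state=(3.509, 3.657, 5.471)
t=1.300: state=(3.701, 3.931, 5.394)
t=1.400: state=(3.951, 4.210, 5.505)
t=1.500: state=(4.200, 4.430, 5.772)
t=1.600: state=(4.391, 4.533, 6.123)
t=1.700: state=(4.474, 4.495, 6.458)
t=1.800: state=(4.436, 4.342, 6.682)
t=1.900: state=(4.302, 4.138, 6.746)
t=2.000: state=(4.127, 3.951, 6.663)
t=2.100: state=(3.966, 3.826, 6.482)
t=2.200: state=(3.857, 3.780, 6.268)
t=2.300: state=(3.815, 3.808, 6.077)
t=2.400: state=(3.839, 3.891, 5.948)
t=2.500: state=(3.913, 4.005, 5.901)
t=2.600: state=(4.014, 4.120, 5.938)
t=2.700: state=(4.116, 4.210, 6.040)
t=2.800: state=(4.194, 4.254, 6.176)
t=2.850: state=(4.218, 4.255, 6.244)
largest grid value and its neighbours: z(0.655)=7.52616, z(0.660)=7.52688, z(0.665)=7.52647
parabola through these three points peaks at t≈0.661 with z≈7.52689

max z = 7.527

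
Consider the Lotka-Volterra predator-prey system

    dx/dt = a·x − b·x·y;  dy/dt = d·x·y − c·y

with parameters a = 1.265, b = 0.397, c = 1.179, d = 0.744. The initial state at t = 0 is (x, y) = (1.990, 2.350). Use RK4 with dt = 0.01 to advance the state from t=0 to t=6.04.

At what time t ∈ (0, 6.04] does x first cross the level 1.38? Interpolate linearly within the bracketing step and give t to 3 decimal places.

t = 2.071

t=0.000: state=(1.990, 2.350)
step 1 (dt=0.01): k1=(0.661, 0.709), k2=(0.659, 0.716), k3=(0.659, 0.716), k4=(0.657, 0.722); state += dt/6·(k1+2k2+2k3+k4)
t=0.010: state=(1.997, 2.357)
t=0.020: state=(2.003, 2.364)
t=0.030: state=(2.010, 2.372)
continuing one RK4 step at a time; state shown every 20 steps (Δt=0.2):
t=0.200: state=(2.113, 2.520)
t=0.400: state=(2.209, 2.747)
t=0.600: state=(2.263, 3.028)
t=0.800: state=(2.263, 3.352)
t=1.000: state=(2.203, 3.694)
t=1.200: state=(2.089, 4.018)
t=1.400: state=(1.934, 4.283)
t=1.600: state=(1.759, 4.453)
t=1.800: state=(1.586, 4.511)
t=2.000: state=(1.430, 4.459)
t=2.070: state=(1.381, 4.417)
next step: t=2.080: state=(1.374, 4.410) — x has crossed 1.38
linear interpolation between t=2.070 (1.38076) and t=2.080 (1.37405) → t≈2.071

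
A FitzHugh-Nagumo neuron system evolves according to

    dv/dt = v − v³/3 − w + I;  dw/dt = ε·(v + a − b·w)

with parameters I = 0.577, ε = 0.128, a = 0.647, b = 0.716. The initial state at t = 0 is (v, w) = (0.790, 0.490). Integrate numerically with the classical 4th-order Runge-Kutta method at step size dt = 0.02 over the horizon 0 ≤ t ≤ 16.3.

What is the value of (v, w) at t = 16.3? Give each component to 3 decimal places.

t=0.000: state=(0.790, 0.490)
step 1 (dt=0.02): k1=(0.713, 0.139), k2=(0.714, 0.140), k3=(0.714, 0.140), k4=(0.715, 0.141); state += dt/6·(k1+2k2+2k3+k4)
t=0.020: state=(0.804, 0.493)
t=0.040: state=(0.819, 0.496)
t=0.060: state=(0.833, 0.498)
continuing one RK4 step at a time; state shown every 50 steps (Δt=1):
t=1.000: state=(1.408, 0.665)
t=2.000: state=(1.564, 0.872)
t=3.000: state=(1.496, 1.062)
t=4.000: state=(1.373, 1.224)
t=5.000: state=(1.223, 1.355)
t=6.000: state=(1.037, 1.454)
t=7.000: state=(0.780, 1.518)
t=8.000: state=(0.334, 1.535)
t=9.000: state=(-0.695, 1.466)
t=10.000: state=(-1.841, 1.248)
t=11.000: state=(-1.930, 0.982)
t=12.000: state=(-1.849, 0.744)
t=13.000: state=(-1.758, 0.538)
t=14.000: state=(-1.666, 0.361)
t=15.000: state=(-1.574, 0.210)
t=16.000: state=(-1.481, 0.084)
t=16.300: state=(-1.452, 0.051)

(v, w) = (-1.452, 0.051)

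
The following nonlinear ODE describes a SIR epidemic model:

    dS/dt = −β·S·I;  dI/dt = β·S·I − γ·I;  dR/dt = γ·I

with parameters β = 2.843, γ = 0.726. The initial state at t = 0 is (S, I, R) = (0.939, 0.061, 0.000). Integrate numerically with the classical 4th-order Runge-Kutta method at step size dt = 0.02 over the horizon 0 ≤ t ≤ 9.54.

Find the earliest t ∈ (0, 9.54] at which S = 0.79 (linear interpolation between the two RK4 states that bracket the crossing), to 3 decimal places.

t = 0.568

t=0.000: state=(0.939, 0.061, 0.000)
step 1 (dt=0.02): k1=(-0.163, 0.119, 0.044), k2=(-0.166, 0.121, 0.045), k3=(-0.166, 0.121, 0.045), k4=(-0.169, 0.123, 0.046); state += dt/6·(k1+2k2+2k3+k4)
t=0.020: state=(0.936, 0.063, 0.001)
t=0.040: state=(0.932, 0.066, 0.002)
t=0.060: state=(0.929, 0.068, 0.003)
continuing one RK4 step at a time; state shown every 25 steps (Δt=0.5):
t=0.500: state=(0.815, 0.149, 0.036)
t=0.560: state=(0.793, 0.164, 0.043)
next step: t=0.580: state=(0.786, 0.169, 0.046) — S has crossed 0.79
linear interpolation between t=0.560 (0.79306) and t=0.580 (0.78559) → t≈0.568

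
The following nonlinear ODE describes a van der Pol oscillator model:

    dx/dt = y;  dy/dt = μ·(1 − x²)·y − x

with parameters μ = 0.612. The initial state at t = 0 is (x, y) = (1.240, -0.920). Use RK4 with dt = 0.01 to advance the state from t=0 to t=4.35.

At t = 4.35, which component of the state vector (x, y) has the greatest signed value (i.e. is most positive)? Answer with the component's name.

largest component: y

t=0.000: state=(1.240, -0.920)
step 1 (dt=0.01): k1=(-0.920, -0.937), k2=(-0.925, -0.938), k3=(-0.925, -0.938), k4=(-0.929, -0.938); state += dt/6·(k1+2k2+2k3+k4)
t=0.010: state=(1.231, -0.929)
t=0.020: state=(1.221, -0.939)
t=0.030: state=(1.212, -0.948)
continuing one RK4 step at a time; state shown every 20 steps (Δt=0.2):
t=0.200: state=(1.037, -1.111)
t=0.400: state=(0.794, -1.318)
t=0.600: state=(0.508, -1.549)
t=0.800: state=(0.174, -1.797)
t=1.000: state=(-0.209, -2.026)
t=1.200: state=(-0.630, -2.150)
t=1.400: state=(-1.055, -2.053)
t=1.600: state=(-1.432, -1.675)
t=1.800: state=(-1.712, -1.106)
t=2.000: state=(-1.874, -0.526)
t=2.200: state=(-1.929, -0.054)
t=2.400: state=(-1.904, 0.289)
t=2.600: state=(-1.820, 0.535)
t=2.800: state=(-1.694, 0.725)
t=3.000: state=(-1.532, 0.890)
t=3.200: state=(-1.338, 1.051)
t=3.400: state=(-1.110, 1.227)
t=3.600: state=(-0.845, 1.429)
t=3.800: state=(-0.536, 1.665)
t=4.000: state=(-0.177, 1.927)
t=4.200: state=(0.233, 2.170)
t=4.350: state=(0.568, 2.280)
compare at T: x=0.568, y=2.280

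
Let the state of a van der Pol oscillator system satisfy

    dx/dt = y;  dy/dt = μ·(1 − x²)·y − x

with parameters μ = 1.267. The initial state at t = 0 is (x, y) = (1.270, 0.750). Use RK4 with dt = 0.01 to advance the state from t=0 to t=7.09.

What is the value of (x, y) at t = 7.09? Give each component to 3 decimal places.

(x, y) = (1.830, -0.492)

t=0.000: state=(1.270, 0.750)
step 1 (dt=0.01): k1=(0.750, -1.852), k2=(0.741, -1.858), k3=(0.741, -1.858), k4=(0.731, -1.863); state += dt/6·(k1+2k2+2k3+k4)
t=0.010: state=(1.277, 0.731)
t=0.020: state=(1.285, 0.713)
t=0.030: state=(1.292, 0.694)
continuing one RK4 step at a time; state shown every 25 steps (Δt=0.25):
t=0.250: state=(1.399, 0.286)
t=0.500: state=(1.420, -0.095)
t=0.750: state=(1.360, -0.373)
t=1.000: state=(1.239, -0.593)
t=1.250: state=(1.064, -0.809)
t=1.500: state=(0.830, -1.076)
t=1.750: state=(0.516, -1.461)
t=2.000: state=(0.084, -2.029)
t=2.250: state=(-0.507, -2.672)
t=2.500: state=(-1.199, -2.664)
t=2.750: state=(-1.734, -1.495)
t=3.000: state=(-1.953, -0.361)
t=3.250: state=(-1.966, 0.178)
t=3.500: state=(-1.890, 0.400)
t=3.750: state=(-1.775, 0.514)
t=4.000: state=(-1.635, 0.603)
t=4.250: state=(-1.473, 0.700)
t=4.500: state=(-1.282, 0.828)
t=4.750: state=(-1.054, 1.014)
t=5.000: state=(-0.767, 1.303)
t=5.250: state=(-0.388, 1.765)
t=5.500: state=(0.134, 2.435)
t=5.750: state=(0.821, 2.956)
t=6.000: state=(1.510, 2.314)
t=6.250: state=(1.909, 0.900)
t=6.500: state=(2.012, 0.036)
t=6.750: state=(1.971, -0.310)
t=7.000: state=(1.873, -0.457)
t=7.090: state=(1.830, -0.492)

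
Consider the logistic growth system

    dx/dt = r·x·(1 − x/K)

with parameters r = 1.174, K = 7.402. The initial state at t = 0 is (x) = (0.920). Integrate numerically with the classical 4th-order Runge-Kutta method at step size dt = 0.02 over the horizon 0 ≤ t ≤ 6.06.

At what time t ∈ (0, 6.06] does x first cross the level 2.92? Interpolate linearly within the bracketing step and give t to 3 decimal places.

t = 1.298

t=0.000: state=(0.920)
step 1 (dt=0.02): k1=(0.946), k2=(0.954), k3=(0.954), k4=(0.963); state += dt/6·(k1+2k2+2k3+k4)
t=0.020: state=(0.939)
t=0.040: state=(0.959)
t=0.060: state=(0.978)
continuing one RK4 step at a time; state shown every 10 steps (Δt=0.2):
t=0.200: state=(1.126)
t=0.400: state=(1.369)
t=0.600: state=(1.651)
t=0.800: state=(1.972)
t=1.000: state=(2.329)
t=1.200: state=(2.719)
t=1.280: state=(2.883)
next step: t=1.300: state=(2.924) — x has crossed 2.92
linear interpolation between t=1.280 (2.88259) and t=1.300 (2.92402) → t≈1.298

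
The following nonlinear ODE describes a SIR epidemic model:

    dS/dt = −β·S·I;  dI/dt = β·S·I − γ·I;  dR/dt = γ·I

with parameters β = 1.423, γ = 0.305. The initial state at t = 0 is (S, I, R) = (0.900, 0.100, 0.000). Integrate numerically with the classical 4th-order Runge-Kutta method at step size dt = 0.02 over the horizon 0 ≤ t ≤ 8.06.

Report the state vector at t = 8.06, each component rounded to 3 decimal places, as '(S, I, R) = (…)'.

t=0.000: state=(0.900, 0.100, 0.000)
step 1 (dt=0.02): k1=(-0.128, 0.098, 0.030), k2=(-0.129, 0.098, 0.031), k3=(-0.129, 0.098, 0.031), k4=(-0.130, 0.099, 0.031); state += dt/6·(k1+2k2+2k3+k4)
t=0.020: state=(0.897, 0.102, 0.001)
t=0.040: state=(0.895, 0.104, 0.001)
t=0.060: state=(0.892, 0.106, 0.002)
continuing one RK4 step at a time; state shown every 25 steps (Δt=0.5):
t=0.500: state=(0.822, 0.159, 0.019)
t=1.000: state=(0.715, 0.236, 0.049)
t=1.500: state=(0.586, 0.322, 0.092)
t=2.000: state=(0.453, 0.400, 0.147)
t=2.500: state=(0.334, 0.454, 0.213)
t=3.000: state=(0.239, 0.477, 0.284)
t=3.500: state=(0.171, 0.473, 0.357)
t=4.000: state=(0.123, 0.450, 0.427)
t=4.500: state=(0.090, 0.417, 0.493)
t=5.000: state=(0.068, 0.378, 0.554)
t=5.500: state=(0.053, 0.339, 0.609)
t=6.000: state=(0.042, 0.301, 0.657)
t=6.500: state=(0.034, 0.265, 0.700)
t=7.000: state=(0.029, 0.233, 0.738)
t=7.500: state=(0.025, 0.204, 0.772)
t=8.000: state=(0.021, 0.178, 0.801)
t=8.060: state=(0.021, 0.175, 0.804)

(S, I, R) = (0.021, 0.175, 0.804)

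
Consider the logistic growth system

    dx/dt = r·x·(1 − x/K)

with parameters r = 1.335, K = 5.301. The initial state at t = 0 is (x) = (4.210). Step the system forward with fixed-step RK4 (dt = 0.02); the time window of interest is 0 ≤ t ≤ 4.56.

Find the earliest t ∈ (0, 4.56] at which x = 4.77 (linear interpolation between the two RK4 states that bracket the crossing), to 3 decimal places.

t = 0.633

t=0.000: state=(4.210)
step 1 (dt=0.02): k1=(1.157), k2=(1.148), k3=(1.148), k4=(1.139); state += dt/6·(k1+2k2+2k3+k4)
t=0.020: state=(4.233)
t=0.040: state=(4.256)
t=0.060: state=(4.278)
continuing one RK4 step at a time; state shown every 10 steps (Δt=0.2):
t=0.200: state=(4.423)
t=0.400: state=(4.602)
t=0.600: state=(4.749)
t=0.620: state=(4.762)
next step: t=0.640: state=(4.774) — x has crossed 4.77
linear interpolation between t=0.620 (4.76169) and t=0.640 (4.77449) → t≈0.633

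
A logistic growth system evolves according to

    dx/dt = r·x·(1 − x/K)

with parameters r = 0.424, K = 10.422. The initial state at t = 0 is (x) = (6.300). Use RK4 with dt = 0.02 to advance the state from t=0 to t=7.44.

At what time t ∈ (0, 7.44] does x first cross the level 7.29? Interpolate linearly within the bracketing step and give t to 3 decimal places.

t = 0.992

t=0.000: state=(6.300)
step 1 (dt=0.02): k1=(1.056), k2=(1.056), k3=(1.056), k4=(1.055); state += dt/6·(k1+2k2+2k3+k4)
t=0.020: state=(6.321)
t=0.040: state=(6.342)
t=0.060: state=(6.363)
continuing one RK4 step at a time; state shown every 25 steps (Δt=0.5):
t=0.500: state=(6.815)
t=0.980: state=(7.279)
next step: t=1.000: state=(7.297) — x has crossed 7.29
linear interpolation between t=0.980 (7.27881) and t=1.000 (7.29740) → t≈0.992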